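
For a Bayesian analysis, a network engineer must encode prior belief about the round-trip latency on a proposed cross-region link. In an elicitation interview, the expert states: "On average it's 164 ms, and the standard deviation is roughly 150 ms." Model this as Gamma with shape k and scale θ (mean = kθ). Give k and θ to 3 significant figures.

k ≈ 1.2, θ ≈ 137

For Gamma(k, scale θ): mean = kθ, variance = kθ², so CV = 1/√k.
CV = SD/mean = 150/164 = 0.9146, hence k = 1/CV² = 1.2.
Then θ = mean/k = 164/1.2 = 137.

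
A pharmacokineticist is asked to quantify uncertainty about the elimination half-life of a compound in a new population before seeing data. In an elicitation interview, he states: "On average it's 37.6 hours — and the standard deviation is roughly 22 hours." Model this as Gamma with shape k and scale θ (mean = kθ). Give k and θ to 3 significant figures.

k ≈ 2.92, θ ≈ 12.9

For Gamma(k, scale θ): mean = kθ, variance = kθ², so CV = 1/√k.
CV = SD/mean = 22/37.6 = 0.5851, hence k = 1/CV² = 2.92.
Then θ = mean/k = 37.6/2.92 = 12.9.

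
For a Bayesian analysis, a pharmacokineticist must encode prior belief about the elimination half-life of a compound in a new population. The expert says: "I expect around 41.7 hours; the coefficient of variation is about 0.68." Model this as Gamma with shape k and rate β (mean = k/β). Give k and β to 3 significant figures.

k ≈ 2.16, β ≈ 0.0519

For Gamma(k, rate β): mean = k/β, variance = k/β², so CV = 1/√k.
CV = 0.68, hence k = 1/CV² = 2.16.
Then β = k/mean = 2.16/41.7 = 0.0519.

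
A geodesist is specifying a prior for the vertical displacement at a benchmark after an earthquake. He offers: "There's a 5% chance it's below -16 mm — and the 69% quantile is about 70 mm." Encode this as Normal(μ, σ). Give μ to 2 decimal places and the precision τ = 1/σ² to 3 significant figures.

μ = 50.08, τ = 0.00062

The p-quantile of Normal(μ,σ) is μ + z_p·σ, with z_{0.05} = -1.645 and z_{0.69} = 0.4959.
Eliminate σ: μ = (z₂·x₁ − z₁·x₂)/(z₂ − z₁) = (0.4959·-16 − (-1.645)·70)/2.141 = 50.08.
Then σ = (x₂ − x₁)/(z₂ − z₁) = (70 − -16)/2.141 = 40.17.
Precision τ = 1/σ² = 1/40.17² = 0.00062.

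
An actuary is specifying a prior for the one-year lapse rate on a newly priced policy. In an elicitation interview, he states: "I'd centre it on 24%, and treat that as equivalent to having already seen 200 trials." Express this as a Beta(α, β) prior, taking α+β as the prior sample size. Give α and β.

Under the effective-sample-size interpretation, Beta(α, β) has prior mean α/(α+β) and prior sample size α+β.
So α+β = 200 and α/(α+β) = 0.24, giving α = 0.24·200 = 48 and β = 200 − 48 = 152.

α = 48, β = 152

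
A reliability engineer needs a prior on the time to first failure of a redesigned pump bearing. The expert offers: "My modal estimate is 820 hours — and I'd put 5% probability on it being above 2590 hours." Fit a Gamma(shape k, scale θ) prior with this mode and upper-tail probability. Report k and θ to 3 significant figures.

Gamma(k,θ) with k>1 has mode (k−1)θ, so θ = 820/(k−1).
Need P(X < 2590) = 0.95 with θ tied to k this way. Start at k = 2, θ = 820: P(X<2590) ≈ 0.823.
Too low — raise k to concentrate. Iterating converges to k ≈ 2.99.
Then θ = 820/(2.99−1) ≈ 413.

k ≈ 2.99, θ ≈ 413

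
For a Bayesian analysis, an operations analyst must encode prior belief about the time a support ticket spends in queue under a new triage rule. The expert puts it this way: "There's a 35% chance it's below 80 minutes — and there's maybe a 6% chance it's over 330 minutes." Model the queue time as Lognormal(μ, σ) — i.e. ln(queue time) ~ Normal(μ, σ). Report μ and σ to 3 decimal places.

If T ~ Lognormal(μ,σ) then ln T ~ Normal(μ,σ), so the p-quantile of ln T is μ + z_p·σ.
ln(80) = 4.382 and ln(330) = 5.799; z_{0.35} = -0.3853, z_{0.94} = 1.555.
σ = (5.799 − 4.382)/(1.555 − (-0.3853)) = 0.730.
μ = 4.382 − (-0.3853)·0.730 = 4.663.

μ ≈ 4.663, σ ≈ 0.730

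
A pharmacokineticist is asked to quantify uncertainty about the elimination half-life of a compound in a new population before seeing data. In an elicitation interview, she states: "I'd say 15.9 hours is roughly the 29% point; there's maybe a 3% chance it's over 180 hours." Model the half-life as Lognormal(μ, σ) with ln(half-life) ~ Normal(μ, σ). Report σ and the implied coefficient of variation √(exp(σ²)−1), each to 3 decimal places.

If T ~ Lognormal(μ,σ) then ln T ~ Normal(μ,σ), so the p-quantile of ln T is μ + z_p·σ.
ln(15.9) = 2.766 and ln(180) = 5.193; z_{0.29} = -0.5534, z_{0.97} = 1.881.
σ = (5.193 − 2.766)/(1.881 − (-0.5534)) = 0.997.
μ = 2.766 − (-0.5534)·0.997 = 3.318.
CV = √(exp(σ²)−1) = √(exp(0.9938)−1) = 1.304.

σ ≈ 0.997, CV ≈ 1.304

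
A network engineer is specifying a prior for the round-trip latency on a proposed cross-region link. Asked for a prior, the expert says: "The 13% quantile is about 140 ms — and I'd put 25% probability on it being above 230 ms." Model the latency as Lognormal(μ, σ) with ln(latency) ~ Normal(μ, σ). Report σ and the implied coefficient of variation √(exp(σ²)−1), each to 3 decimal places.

σ ≈ 0.276, CV ≈ 0.281

If T ~ Lognormal(μ,σ) then ln T ~ Normal(μ,σ), so the p-quantile of ln T is μ + z_p·σ.
ln(140) = 4.942 and ln(230) = 5.438; z_{0.13} = -1.126, z_{0.75} = 0.6745.
σ = (5.438 − 4.942)/(0.6745 − (-1.126)) = 0.276.
μ = 4.942 − (-1.126)·0.276 = 5.252.
CV = √(exp(σ²)−1) = √(exp(0.0760)−1) = 0.281.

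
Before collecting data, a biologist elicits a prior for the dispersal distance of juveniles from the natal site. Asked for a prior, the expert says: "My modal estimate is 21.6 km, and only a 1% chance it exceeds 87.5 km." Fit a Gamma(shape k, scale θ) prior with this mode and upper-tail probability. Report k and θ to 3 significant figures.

k ≈ 3.13, θ ≈ 10.1

Gamma(k,θ) with k>1 has mode (k−1)θ, so θ = 21.6/(k−1).
Need P(X < 87.5) = 0.99 with θ tied to k this way. Start at k = 2, θ = 21.6: P(X<87.5) ≈ 0.912.
Too low — raise k to concentrate. Iterating converges to k ≈ 3.13.
Then θ = 21.6/(3.13−1) ≈ 10.1.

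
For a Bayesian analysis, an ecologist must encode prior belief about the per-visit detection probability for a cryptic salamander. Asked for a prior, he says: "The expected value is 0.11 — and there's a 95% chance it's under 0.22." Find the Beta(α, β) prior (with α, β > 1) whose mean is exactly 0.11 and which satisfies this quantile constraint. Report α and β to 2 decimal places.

With mean 0.11 fixed, write α = 0.11s, β = 0.89s where s = α+β.
Need P(θ < 0.22) = 0.95 under Beta(0.11s, 0.89s). Normal approximation: (q−m)/√(m(1−m)/s) ≈ z_{0.95} = 1.64, so s ≈ 0.11·0.89·(1.64)²/(0.22−0.11)² = 21.9.
At s = 21.9: P(θ<0.22) ≈ 0.933. Adjusting to match 0.95 gives s ≈ 27.63.
So α = 0.11·27.63 ≈ 3.04, β = 0.89·27.63 ≈ 24.59.

α ≈ 3.04, β ≈ 24.59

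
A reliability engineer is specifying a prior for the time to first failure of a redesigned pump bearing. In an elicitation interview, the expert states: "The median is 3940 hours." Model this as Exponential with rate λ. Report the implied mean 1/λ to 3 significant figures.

Exponential median = ln 2 / λ, so λ = ln 2 / 3940.0 = 0.000176.
Mean = 1/λ = 5680 hours.

mean ≈ 5680 hours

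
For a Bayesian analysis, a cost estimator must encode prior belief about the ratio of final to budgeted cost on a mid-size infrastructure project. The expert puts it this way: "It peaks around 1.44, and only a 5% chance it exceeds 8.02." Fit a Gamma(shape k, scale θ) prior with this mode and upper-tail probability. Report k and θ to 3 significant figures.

k ≈ 1.79, θ ≈ 1.82

Gamma(k,θ) with k>1 has mode (k−1)θ, so θ = 1.44/(k−1).
Need P(X < 8.02) = 0.95 with θ tied to k this way. Start at k = 2, θ = 1.44: P(X<8.02) ≈ 0.975.
Too high — lower k to spread out. Iterating converges to k ≈ 1.79.
Then θ = 1.44/(1.79−1) ≈ 1.82.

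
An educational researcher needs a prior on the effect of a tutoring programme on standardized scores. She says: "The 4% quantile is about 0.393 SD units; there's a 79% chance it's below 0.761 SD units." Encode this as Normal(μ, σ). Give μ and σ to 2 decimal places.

μ = 0.64, σ = 0.14

The p-quantile of Normal(μ,σ) is μ + z_p·σ, with z_{0.04} = -1.751 and z_{0.79} = 0.8064.
Eliminate σ: μ = (z₂·x₁ − z₁·x₂)/(z₂ − z₁) = (0.8064·0.393 − (-1.751)·0.761)/2.557 = 0.64.
Then σ = (x₂ − x₁)/(z₂ − z₁) = (0.761 − 0.393)/2.557 = 0.14.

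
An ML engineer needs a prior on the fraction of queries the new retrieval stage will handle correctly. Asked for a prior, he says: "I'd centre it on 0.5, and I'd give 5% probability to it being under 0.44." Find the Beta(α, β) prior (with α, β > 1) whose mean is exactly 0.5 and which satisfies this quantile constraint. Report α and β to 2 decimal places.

With mean 0.5 fixed, write α = 0.5s, β = 0.5s where s = α+β.
Need P(θ < 0.44) = 0.05 under Beta(0.5s, 0.5s). Normal approximation: (q−m)/√(m(1−m)/s) ≈ z_{0.05} = -1.64, so s ≈ 0.5·0.5·(-1.64)²/(0.44−0.5)² = 187.9.
At s = 187.9: P(θ<0.44) ≈ 0.050. Adjusting to match 0.05 gives s ≈ 187.03.
So α = 0.5·187.03 ≈ 93.51, β = 0.5·187.03 ≈ 93.51.

α ≈ 93.51, β ≈ 93.51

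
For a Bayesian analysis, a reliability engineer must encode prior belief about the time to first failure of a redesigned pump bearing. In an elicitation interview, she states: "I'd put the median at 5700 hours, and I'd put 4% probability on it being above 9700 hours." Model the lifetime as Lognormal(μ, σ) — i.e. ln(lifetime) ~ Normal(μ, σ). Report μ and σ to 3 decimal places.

If T ~ Lognormal(μ,σ) then ln T ~ Normal(μ,σ), so the p-quantile of ln T is μ + z_p·σ.
ln(5700) = 8.648 and ln(9700) = 9.18; z_{0.5} = 0, z_{0.96} = 1.751.
σ = (9.18 − 8.648)/(1.751 − (0)) = 0.304.
μ = 8.648 − (0)·0.304 = 8.648.

μ ≈ 8.648, σ ≈ 0.304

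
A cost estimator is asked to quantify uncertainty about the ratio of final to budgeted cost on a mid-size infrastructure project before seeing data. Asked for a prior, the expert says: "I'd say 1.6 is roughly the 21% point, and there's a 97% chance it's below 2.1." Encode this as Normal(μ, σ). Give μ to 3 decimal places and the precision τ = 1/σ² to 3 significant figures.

μ = 1.750, τ = 28.9

The p-quantile of Normal(μ,σ) is μ + z_p·σ, with z_{0.21} = -0.8064 and z_{0.97} = 1.881.
Eliminate σ: μ = (z₂·x₁ − z₁·x₂)/(z₂ − z₁) = (1.881·1.6 − (-0.8064)·2.1)/2.687 = 1.750.
Then σ = (x₂ − x₁)/(z₂ − z₁) = (2.1 − 1.6)/2.687 = 0.186.
Precision τ = 1/σ² = 1/0.1861² = 28.9.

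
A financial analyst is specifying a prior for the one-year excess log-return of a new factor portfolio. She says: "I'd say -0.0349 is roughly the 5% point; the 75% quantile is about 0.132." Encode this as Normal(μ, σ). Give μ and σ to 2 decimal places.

μ = 0.08, σ = 0.07

The p-quantile of Normal(μ,σ) is μ + z_p·σ, with z_{0.05} = -1.645 and z_{0.75} = 0.6745.
Eliminate σ: μ = (z₂·x₁ − z₁·x₂)/(z₂ − z₁) = (0.6745·-0.0349 − (-1.645)·0.132)/2.319 = 0.08.
Then σ = (x₂ − x₁)/(z₂ − z₁) = (0.132 − -0.0349)/2.319 = 0.07.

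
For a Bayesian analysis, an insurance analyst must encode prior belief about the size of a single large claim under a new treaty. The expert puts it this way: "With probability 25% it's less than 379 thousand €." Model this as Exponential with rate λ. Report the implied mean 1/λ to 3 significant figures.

mean ≈ 1320 thousand €

P(T < 379.0) = 1 − e^(−λ·379.0) = 0.25, so λ = −ln(1−0.25)/379.0 = −ln(0.75)/379.0 = 0.000759.
Mean = 1/λ = 1320 thousand €.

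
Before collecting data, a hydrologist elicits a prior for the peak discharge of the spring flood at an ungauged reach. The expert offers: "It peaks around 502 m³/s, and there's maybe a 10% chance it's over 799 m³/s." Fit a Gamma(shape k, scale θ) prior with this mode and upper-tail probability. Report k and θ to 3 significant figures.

Gamma(k,θ) with k>1 has mode (k−1)θ, so θ = 502/(k−1).
Need P(X < 799) = 0.9 with θ tied to k this way. Start at k = 2, θ = 502: P(X<799) ≈ 0.472.
Too low — raise k to concentrate. Iterating converges to k ≈ 9.69.
Then θ = 502/(9.69−1) ≈ 57.8.

k ≈ 9.69, θ ≈ 57.8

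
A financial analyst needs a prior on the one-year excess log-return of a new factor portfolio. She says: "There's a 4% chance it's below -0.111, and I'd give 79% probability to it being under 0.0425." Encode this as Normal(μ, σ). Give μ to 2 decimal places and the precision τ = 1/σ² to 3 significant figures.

The p-quantile of Normal(μ,σ) is μ + z_p·σ, with z_{0.04} = -1.751 and z_{0.79} = 0.8064.
Eliminate σ: μ = (z₂·x₁ − z₁·x₂)/(z₂ − z₁) = (0.8064·-0.111 − (-1.751)·0.0425)/2.557 = -0.01.
Then σ = (x₂ − x₁)/(z₂ − z₁) = (0.0425 − -0.111)/2.557 = 0.06.
Precision τ = 1/σ² = 1/0.06003² = 278.

μ = -0.01, τ = 278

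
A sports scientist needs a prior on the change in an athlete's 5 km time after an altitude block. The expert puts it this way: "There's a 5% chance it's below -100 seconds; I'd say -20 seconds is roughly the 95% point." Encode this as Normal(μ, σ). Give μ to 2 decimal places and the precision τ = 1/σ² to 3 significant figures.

For Normal(μ,σ), the p-quantile is μ + z_p·σ. Here z_{0.05} = -1.645, z_{0.95} = 1.645.
So -100 = μ − 1.645σ and -20 = μ + 1.645σ.
Subtracting: σ = (-20 − -100)/(1.645 − (-1.645)) = 24.32.
Then μ = -100 − (-1.645)·24.32 = -60.00.
Precision τ = 1/σ² = 1/24.32² = 0.00169.

μ = -60.00, τ = 0.00169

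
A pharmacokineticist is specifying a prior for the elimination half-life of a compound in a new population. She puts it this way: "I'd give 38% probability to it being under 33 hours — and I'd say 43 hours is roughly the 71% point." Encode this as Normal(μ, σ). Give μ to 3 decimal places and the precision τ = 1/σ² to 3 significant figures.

The p-quantile of Normal(μ,σ) is μ + z_p·σ, with z_{0.38} = -0.3055 and z_{0.71} = 0.5534.
Eliminate σ: μ = (z₂·x₁ − z₁·x₂)/(z₂ − z₁) = (0.5534·33 − (-0.3055)·43)/0.8589 = 36.557.
Then σ = (x₂ − x₁)/(z₂ − z₁) = (43 − 33)/0.8589 = 11.643.
Precision τ = 1/σ² = 1/11.64² = 0.00738.

μ = 36.557, τ = 0.00738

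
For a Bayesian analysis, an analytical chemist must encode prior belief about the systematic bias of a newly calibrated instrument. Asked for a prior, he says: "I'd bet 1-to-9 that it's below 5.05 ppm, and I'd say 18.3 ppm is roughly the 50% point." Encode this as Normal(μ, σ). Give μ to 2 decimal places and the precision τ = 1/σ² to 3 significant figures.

The p-quantile of Normal(μ,σ) is μ + z_p·σ, with z_{0.1} = -1.282 and z_{0.5} = 0.
Eliminate σ: μ = (z₂·x₁ − z₁·x₂)/(z₂ − z₁) = (0·5.05 − (-1.282)·18.3)/1.282 = 18.30.
Then σ = (x₂ − x₁)/(z₂ − z₁) = (18.3 − 5.05)/1.282 = 10.34.
Precision τ = 1/σ² = 1/10.34² = 0.00935.

μ = 18.30, τ = 0.00935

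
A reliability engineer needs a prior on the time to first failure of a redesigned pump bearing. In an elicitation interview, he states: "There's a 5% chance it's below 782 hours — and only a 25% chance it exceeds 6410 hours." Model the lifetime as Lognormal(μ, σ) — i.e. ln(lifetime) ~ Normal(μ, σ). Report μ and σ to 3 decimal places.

If T ~ Lognormal(μ,σ) then ln T ~ Normal(μ,σ), so the p-quantile of ln T is μ + z_p·σ.
ln(782) = 6.662 and ln(6410) = 8.766; z_{0.05} = -1.645, z_{0.75} = 0.6745.
σ = (8.766 − 6.662)/(0.6745 − (-1.645)) = 0.907.
μ = 6.662 − (-1.645)·0.907 = 8.154.

μ ≈ 8.154, σ ≈ 0.907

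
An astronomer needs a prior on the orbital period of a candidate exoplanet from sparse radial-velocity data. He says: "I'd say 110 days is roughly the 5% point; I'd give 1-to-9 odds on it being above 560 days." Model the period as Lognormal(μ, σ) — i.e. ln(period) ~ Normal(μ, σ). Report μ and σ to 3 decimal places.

If T ~ Lognormal(μ,σ) then ln T ~ Normal(μ,σ), so the p-quantile of ln T is μ + z_p·σ.
ln(110) = 4.7 and ln(560) = 6.328; z_{0.05} = -1.645, z_{0.9} = 1.282.
σ = (6.328 − 4.7)/(1.282 − (-1.645)) = 0.556.
μ = 4.7 − (-1.645)·0.556 = 5.615.

μ ≈ 5.615, σ ≈ 0.556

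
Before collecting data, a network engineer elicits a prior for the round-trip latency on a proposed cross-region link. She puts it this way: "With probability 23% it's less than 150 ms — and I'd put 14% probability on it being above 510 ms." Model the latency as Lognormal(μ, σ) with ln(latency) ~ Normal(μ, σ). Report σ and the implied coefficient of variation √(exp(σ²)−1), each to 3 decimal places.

If T ~ Lognormal(μ,σ) then ln T ~ Normal(μ,σ), so the p-quantile of ln T is μ + z_p·σ.
ln(150) = 5.011 and ln(510) = 6.234; z_{0.23} = -0.7388, z_{0.86} = 1.08.
σ = (6.234 − 5.011)/(1.08 − (-0.7388)) = 0.673.
μ = 5.011 − (-0.7388)·0.673 = 5.508.
CV = √(exp(σ²)−1) = √(exp(0.4525)−1) = 0.757.

σ ≈ 0.673, CV ≈ 0.757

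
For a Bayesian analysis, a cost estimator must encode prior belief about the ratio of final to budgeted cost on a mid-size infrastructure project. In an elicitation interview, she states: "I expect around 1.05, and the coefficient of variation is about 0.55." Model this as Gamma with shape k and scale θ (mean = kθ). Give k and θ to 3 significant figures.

k ≈ 3.31, θ ≈ 0.318

For Gamma(k, scale θ): mean = kθ, variance = kθ², so CV = 1/√k.
CV = 0.55, hence k = 1/CV² = 3.31.
Then θ = mean/k = 1.05/3.31 = 0.318.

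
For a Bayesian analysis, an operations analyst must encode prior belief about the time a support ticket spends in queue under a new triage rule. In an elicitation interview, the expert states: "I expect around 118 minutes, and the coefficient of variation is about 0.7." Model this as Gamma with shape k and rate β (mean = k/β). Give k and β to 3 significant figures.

For Gamma(k, rate β): mean = k/β, variance = k/β², so CV = 1/√k.
CV = 0.7, hence k = 1/CV² = 2.04.
Then β = k/mean = 2.04/118 = 0.0173.

k ≈ 2.04, β ≈ 0.0173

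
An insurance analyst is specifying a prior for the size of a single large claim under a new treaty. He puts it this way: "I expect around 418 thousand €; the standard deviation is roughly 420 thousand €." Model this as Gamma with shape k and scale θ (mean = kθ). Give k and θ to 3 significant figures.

For Gamma(k, scale θ): mean = kθ, variance = kθ², so CV = 1/√k.
CV = SD/mean = 420/418 = 1.005, hence k = 1/CV² = 0.99.
Then θ = mean/k = 418/0.99 = 422.

k ≈ 0.99, θ ≈ 422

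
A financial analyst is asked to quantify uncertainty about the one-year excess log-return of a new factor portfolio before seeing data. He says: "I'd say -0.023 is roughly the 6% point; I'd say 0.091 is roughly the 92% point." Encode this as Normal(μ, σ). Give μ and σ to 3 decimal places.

μ = 0.037, σ = 0.039

The p-quantile of Normal(μ,σ) is μ + z_p·σ, with z_{0.06} = -1.555 and z_{0.92} = 1.405.
Eliminate σ: μ = (z₂·x₁ − z₁·x₂)/(z₂ − z₁) = (1.405·-0.023 − (-1.555)·0.091)/2.96 = 0.037.
Then σ = (x₂ − x₁)/(z₂ − z₁) = (0.091 − -0.023)/2.96 = 0.039.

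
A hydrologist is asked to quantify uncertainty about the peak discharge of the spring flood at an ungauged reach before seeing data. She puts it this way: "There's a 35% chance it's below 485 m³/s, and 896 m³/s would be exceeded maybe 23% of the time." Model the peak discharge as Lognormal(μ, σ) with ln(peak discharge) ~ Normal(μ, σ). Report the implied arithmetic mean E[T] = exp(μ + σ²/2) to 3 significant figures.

E[T] ≈ 695 m³/s

If T ~ Lognormal(μ,σ) then ln T ~ Normal(μ,σ), so the p-quantile of ln T is μ + z_p·σ.
ln(485) = 6.184 and ln(896) = 6.798; z_{0.35} = -0.3853, z_{0.77} = 0.7388.
σ = (6.798 − 6.184)/(0.7388 − (-0.3853)) = 0.546.
μ = 6.184 − (-0.3853)·0.546 = 6.395.
E[T] = exp(μ + σ²/2) = exp(6.395 + 0.1491) = 695 m³/s.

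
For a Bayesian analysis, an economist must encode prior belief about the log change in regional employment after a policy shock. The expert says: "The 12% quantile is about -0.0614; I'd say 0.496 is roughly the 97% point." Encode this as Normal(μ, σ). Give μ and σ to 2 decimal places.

For Normal(μ,σ), the p-quantile is μ + z_p·σ. Here z_{0.12} = -1.175, z_{0.97} = 1.881.
So -0.0614 = μ − 1.175σ and 0.496 = μ + 1.881σ.
Subtracting: σ = (0.496 − -0.0614)/(1.881 − (-1.175)) = 0.18.
Then μ = -0.0614 − (-1.175)·0.18 = 0.15.

μ = 0.15, σ = 0.18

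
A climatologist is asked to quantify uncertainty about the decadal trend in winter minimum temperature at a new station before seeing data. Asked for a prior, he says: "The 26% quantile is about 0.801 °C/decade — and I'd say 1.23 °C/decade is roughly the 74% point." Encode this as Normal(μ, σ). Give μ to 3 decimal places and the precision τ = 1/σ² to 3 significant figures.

μ = 1.016, τ = 9

The p-quantile of Normal(μ,σ) is μ + z_p·σ, with z_{0.26} = -0.6433 and z_{0.74} = 0.6433.
Eliminate σ: μ = (z₂·x₁ − z₁·x₂)/(z₂ − z₁) = (0.6433·0.801 − (-0.6433)·1.23)/1.287 = 1.016.
Then σ = (x₂ − x₁)/(z₂ − z₁) = (1.23 − 0.801)/1.287 = 0.333.
Precision τ = 1/σ² = 1/0.3334² = 9.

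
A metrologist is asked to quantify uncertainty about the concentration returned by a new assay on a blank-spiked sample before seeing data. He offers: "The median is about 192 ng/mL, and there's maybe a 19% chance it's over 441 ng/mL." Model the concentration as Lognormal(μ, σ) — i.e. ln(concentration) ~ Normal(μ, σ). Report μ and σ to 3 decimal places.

μ ≈ 5.257, σ ≈ 0.947

If T ~ Lognormal(μ,σ) then ln T ~ Normal(μ,σ), so the p-quantile of ln T is μ + z_p·σ.
ln(192) = 5.257 and ln(441) = 6.089; z_{0.5} = 0, z_{0.81} = 0.8779.
σ = (6.089 − 5.257)/(0.8779 − (0)) = 0.947.
μ = 5.257 − (0)·0.947 = 5.257.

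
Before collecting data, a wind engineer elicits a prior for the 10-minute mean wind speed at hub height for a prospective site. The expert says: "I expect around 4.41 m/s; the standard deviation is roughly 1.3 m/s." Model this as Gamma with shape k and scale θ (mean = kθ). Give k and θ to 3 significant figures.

k ≈ 11.5, θ ≈ 0.383

For Gamma(k, scale θ): mean = kθ, variance = kθ², so CV = 1/√k.
CV = SD/mean = 1.3/4.41 = 0.2948, hence k = 1/CV² = 11.5.
Then θ = mean/k = 4.41/11.5 = 0.383.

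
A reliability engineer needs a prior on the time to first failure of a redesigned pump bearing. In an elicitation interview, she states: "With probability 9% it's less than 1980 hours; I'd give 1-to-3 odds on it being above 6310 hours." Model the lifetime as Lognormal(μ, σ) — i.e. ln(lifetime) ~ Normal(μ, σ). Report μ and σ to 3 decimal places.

μ ≈ 8.362, σ ≈ 0.575

If T ~ Lognormal(μ,σ) then ln T ~ Normal(μ,σ), so the p-quantile of ln T is μ + z_p·σ.
ln(1980) = 7.591 and ln(6310) = 8.75; z_{0.09} = -1.341, z_{0.75} = 0.6745.
σ = (8.75 − 7.591)/(0.6745 − (-1.341)) = 0.575.
μ = 7.591 − (-1.341)·0.575 = 8.362.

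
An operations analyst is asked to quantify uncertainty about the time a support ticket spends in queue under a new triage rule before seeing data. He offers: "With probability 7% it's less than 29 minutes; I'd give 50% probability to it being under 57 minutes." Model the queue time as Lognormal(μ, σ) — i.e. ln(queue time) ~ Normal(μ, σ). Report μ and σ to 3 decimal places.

If T ~ Lognormal(μ,σ) then ln T ~ Normal(μ,σ), so the p-quantile of ln T is μ + z_p·σ.
ln(29) = 3.367 and ln(57) = 4.043; z_{0.07} = -1.476, z_{0.5} = 0.
σ = (4.043 − 3.367)/(0 − (-1.476)) = 0.458.
μ = 3.367 − (-1.476)·0.458 = 4.043.

μ ≈ 4.043, σ ≈ 0.458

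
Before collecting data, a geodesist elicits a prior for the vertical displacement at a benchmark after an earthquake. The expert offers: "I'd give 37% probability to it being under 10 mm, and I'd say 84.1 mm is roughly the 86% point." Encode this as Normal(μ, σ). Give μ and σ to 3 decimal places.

μ = 27.413, σ = 52.472

The p-quantile of Normal(μ,σ) is μ + z_p·σ, with z_{0.37} = -0.3319 and z_{0.86} = 1.08.
Eliminate σ: μ = (z₂·x₁ − z₁·x₂)/(z₂ − z₁) = (1.08·10 − (-0.3319)·84.1)/1.412 = 27.413.
Then σ = (x₂ − x₁)/(z₂ − z₁) = (84.1 − 10)/1.412 = 52.472.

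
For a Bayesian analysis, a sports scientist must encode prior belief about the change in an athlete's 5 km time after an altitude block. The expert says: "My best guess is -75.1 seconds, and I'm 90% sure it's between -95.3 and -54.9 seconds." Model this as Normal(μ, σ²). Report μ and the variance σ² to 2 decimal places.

A symmetric 90% interval runs μ ± z·σ with z = 1.645.
Half-width = 20.2, so σ = 20.2/1.645 = 12.281 and σ² = 150.82.
μ is the stated best guess, -75.10.

μ = -75.10, σ² = 150.82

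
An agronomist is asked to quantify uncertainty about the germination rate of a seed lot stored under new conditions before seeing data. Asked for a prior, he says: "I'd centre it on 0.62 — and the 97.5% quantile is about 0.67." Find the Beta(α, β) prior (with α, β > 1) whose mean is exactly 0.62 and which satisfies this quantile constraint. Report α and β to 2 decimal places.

With mean 0.62 fixed, write α = 0.62s, β = 0.38s where s = α+β.
Need P(θ < 0.67) = 0.975 under Beta(0.62s, 0.38s). Normal approximation: (q−m)/√(m(1−m)/s) ≈ z_{0.975} = 1.96, so s ≈ 0.62·0.38·(1.96)²/(0.67−0.62)² = 362.0.
At s = 362.0: P(θ<0.67) ≈ 0.977. Adjusting to match 0.975 gives s ≈ 351.36.
So α = 0.62·351.36 ≈ 217.84, β = 0.38·351.36 ≈ 133.52.

α ≈ 217.84, β ≈ 133.52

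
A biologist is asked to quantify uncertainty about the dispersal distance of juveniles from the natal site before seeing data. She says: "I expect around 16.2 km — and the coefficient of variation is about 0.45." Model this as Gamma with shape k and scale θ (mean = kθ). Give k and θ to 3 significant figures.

k ≈ 4.94, θ ≈ 3.28

For Gamma(k, scale θ): mean = kθ, variance = kθ², so CV = 1/√k.
CV = 0.45, hence k = 1/CV² = 4.94.
Then θ = mean/k = 16.2/4.94 = 3.28.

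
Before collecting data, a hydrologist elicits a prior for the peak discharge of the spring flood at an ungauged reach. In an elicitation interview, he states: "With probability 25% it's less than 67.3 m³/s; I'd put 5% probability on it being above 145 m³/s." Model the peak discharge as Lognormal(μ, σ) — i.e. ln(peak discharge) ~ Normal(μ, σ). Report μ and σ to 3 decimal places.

If T ~ Lognormal(μ,σ) then ln T ~ Normal(μ,σ), so the p-quantile of ln T is μ + z_p·σ.
ln(67.3) = 4.209 and ln(145) = 4.977; z_{0.25} = -0.6745, z_{0.95} = 1.645.
σ = (4.977 − 4.209)/(1.645 − (-0.6745)) = 0.331.
μ = 4.209 − (-0.6745)·0.331 = 4.432.

μ ≈ 4.432, σ ≈ 0.331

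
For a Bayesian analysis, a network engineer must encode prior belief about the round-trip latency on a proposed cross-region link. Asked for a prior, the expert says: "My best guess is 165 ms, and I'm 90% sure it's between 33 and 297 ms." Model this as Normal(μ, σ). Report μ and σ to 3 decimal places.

μ = 165.000, σ = 80.250

A symmetric 90% interval runs μ ± z·σ with z = 1.645.
Half-width = 132, so σ = 132/1.645 = 80.250.
μ is the stated best guess, 165.000.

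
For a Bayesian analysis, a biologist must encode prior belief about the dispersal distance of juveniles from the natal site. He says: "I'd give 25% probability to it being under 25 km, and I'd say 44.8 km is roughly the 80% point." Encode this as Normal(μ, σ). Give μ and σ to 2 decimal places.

The p-quantile of Normal(μ,σ) is μ + z_p·σ, with z_{0.25} = -0.6745 and z_{0.8} = 0.8416.
Eliminate σ: μ = (z₂·x₁ − z₁·x₂)/(z₂ − z₁) = (0.8416·25 − (-0.6745)·44.8)/1.516 = 33.81.
Then σ = (x₂ − x₁)/(z₂ − z₁) = (44.8 − 25)/1.516 = 13.06.

μ = 33.81, σ = 13.06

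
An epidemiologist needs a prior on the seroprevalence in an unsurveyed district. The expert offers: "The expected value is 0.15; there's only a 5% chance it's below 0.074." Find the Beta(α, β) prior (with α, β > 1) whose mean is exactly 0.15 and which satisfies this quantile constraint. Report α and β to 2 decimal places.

α ≈ 6.95, β ≈ 39.39

With mean 0.15 fixed, write α = 0.15s, β = 0.85s where s = α+β.
Need P(θ < 0.074) = 0.05 under Beta(0.15s, 0.85s). Normal approximation: (q−m)/√(m(1−m)/s) ≈ z_{0.05} = -1.64, so s ≈ 0.15·0.85·(-1.64)²/(0.074−0.15)² = 59.7.
At s = 59.7: P(θ<0.074) ≈ 0.029. Adjusting to match 0.05 gives s ≈ 46.35.
So α = 0.15·46.35 ≈ 6.95, β = 0.85·46.35 ≈ 39.39.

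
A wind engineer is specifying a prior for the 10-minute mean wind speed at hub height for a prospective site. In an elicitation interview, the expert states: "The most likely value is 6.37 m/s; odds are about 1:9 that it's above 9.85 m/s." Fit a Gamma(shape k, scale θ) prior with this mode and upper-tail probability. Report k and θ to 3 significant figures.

Gamma(k,θ) with k>1 has mode (k−1)θ, so θ = 6.37/(k−1).
Need P(X < 9.85) = 0.9 with θ tied to k this way. Start at k = 2, θ = 6.37: P(X<9.85) ≈ 0.458.
Too low — raise k to concentrate. Iterating converges to k ≈ 10.8.
Then θ = 6.37/(10.8−1) ≈ 0.647.

k ≈ 10.8, θ ≈ 0.647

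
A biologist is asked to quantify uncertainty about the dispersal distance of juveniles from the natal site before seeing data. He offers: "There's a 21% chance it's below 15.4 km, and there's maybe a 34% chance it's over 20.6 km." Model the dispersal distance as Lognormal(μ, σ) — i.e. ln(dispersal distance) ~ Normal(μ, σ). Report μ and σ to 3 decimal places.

μ ≈ 2.927, σ ≈ 0.239

If T ~ Lognormal(μ,σ) then ln T ~ Normal(μ,σ), so the p-quantile of ln T is μ + z_p·σ.
ln(15.4) = 2.734 and ln(20.6) = 3.025; z_{0.21} = -0.8064, z_{0.66} = 0.4125.
σ = (3.025 − 2.734)/(0.4125 − (-0.8064)) = 0.239.
μ = 2.734 − (-0.8064)·0.239 = 2.927.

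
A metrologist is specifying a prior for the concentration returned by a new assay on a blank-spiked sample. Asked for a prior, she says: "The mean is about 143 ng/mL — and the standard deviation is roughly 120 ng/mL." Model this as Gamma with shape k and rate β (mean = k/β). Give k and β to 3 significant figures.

For Gamma(k, rate β): mean = k/β, variance = k/β², so CV = 1/√k.
CV = SD/mean = 120/143 = 0.8392, hence k = 1/CV² = 1.42.
Then β = k/mean = 1.42/143 = 0.00993.

k ≈ 1.42, β ≈ 0.00993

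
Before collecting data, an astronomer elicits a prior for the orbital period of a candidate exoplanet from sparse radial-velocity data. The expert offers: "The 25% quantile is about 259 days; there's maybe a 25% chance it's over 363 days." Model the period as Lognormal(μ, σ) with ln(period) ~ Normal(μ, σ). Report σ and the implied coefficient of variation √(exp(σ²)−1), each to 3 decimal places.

If T ~ Lognormal(μ,σ) then ln T ~ Normal(μ,σ), so the p-quantile of ln T is μ + z_p·σ.
ln(259) = 5.557 and ln(363) = 5.894; z_{0.25} = -0.6745, z_{0.75} = 0.6745.
σ = (5.894 − 5.557)/(0.6745 − (-0.6745)) = 0.250.
μ = 5.557 − (-0.6745)·0.250 = 5.726.
CV = √(exp(σ²)−1) = √(exp(0.0626)−1) = 0.254.

σ ≈ 0.250, CV ≈ 0.254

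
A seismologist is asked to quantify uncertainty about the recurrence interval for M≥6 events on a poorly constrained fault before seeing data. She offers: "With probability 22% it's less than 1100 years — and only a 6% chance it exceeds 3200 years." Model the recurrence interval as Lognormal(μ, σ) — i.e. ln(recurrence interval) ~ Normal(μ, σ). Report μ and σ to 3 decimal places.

If T ~ Lognormal(μ,σ) then ln T ~ Normal(μ,σ), so the p-quantile of ln T is μ + z_p·σ.
ln(1100) = 7.003 and ln(3200) = 8.071; z_{0.22} = -0.7722, z_{0.94} = 1.555.
σ = (8.071 − 7.003)/(1.555 − (-0.7722)) = 0.459.
μ = 7.003 − (-0.7722)·0.459 = 7.357.

μ ≈ 7.357, σ ≈ 0.459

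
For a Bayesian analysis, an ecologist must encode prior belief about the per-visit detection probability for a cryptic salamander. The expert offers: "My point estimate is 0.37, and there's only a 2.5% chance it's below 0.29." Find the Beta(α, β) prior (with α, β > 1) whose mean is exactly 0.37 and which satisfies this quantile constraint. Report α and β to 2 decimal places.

α ≈ 48.89, β ≈ 83.24

With mean 0.37 fixed, write α = 0.37s, β = 0.63s where s = α+β.
Need P(θ < 0.29) = 0.025 under Beta(0.37s, 0.63s). Normal approximation: (q−m)/√(m(1−m)/s) ≈ z_{0.025} = -1.96, so s ≈ 0.37·0.63·(-1.96)²/(0.29−0.37)² = 139.9.
At s = 139.9: P(θ<0.29) ≈ 0.022. Adjusting to match 0.025 gives s ≈ 132.13.
So α = 0.37·132.13 ≈ 48.89, β = 0.63·132.13 ≈ 83.24.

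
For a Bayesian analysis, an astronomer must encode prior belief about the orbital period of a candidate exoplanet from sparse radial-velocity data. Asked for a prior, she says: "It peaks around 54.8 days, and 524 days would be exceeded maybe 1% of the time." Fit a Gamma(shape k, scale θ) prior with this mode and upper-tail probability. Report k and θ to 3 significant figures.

Gamma(k,θ) with k>1 has mode (k−1)θ, so θ = 54.8/(k−1).
Need P(X < 524) = 0.99 with θ tied to k this way. Start at k = 2, θ = 54.8: P(X<524) ≈ 0.999.
Too high — lower k to spread out. Iterating converges to k ≈ 1.62.
Then θ = 54.8/(1.62−1) ≈ 88.7.

k ≈ 1.62, θ ≈ 88.7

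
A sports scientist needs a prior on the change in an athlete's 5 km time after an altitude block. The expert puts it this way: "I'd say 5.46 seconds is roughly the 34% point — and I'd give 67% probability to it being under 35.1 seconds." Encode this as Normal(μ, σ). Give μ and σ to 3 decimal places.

μ = 19.803, σ = 34.773

For Normal(μ,σ), the p-quantile is μ + z_p·σ. Here z_{0.34} = -0.4125, z_{0.67} = 0.4399.
So 5.46 = μ − 0.4125σ and 35.1 = μ + 0.4399σ.
Subtracting: σ = (35.1 − 5.46)/(0.4399 − (-0.4125)) = 34.773.
Then μ = 5.46 − (-0.4125)·34.773 = 19.803.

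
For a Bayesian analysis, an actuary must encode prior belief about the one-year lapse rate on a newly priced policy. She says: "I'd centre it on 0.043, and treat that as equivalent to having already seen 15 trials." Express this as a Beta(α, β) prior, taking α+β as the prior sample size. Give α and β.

α = 0.645, β = 14.355

Under the effective-sample-size interpretation, Beta(α, β) has prior mean α/(α+β) and prior sample size α+β.
So α+β = 15 and α/(α+β) = 0.043, giving α = 0.043·15 = 0.645 and β = 15 − 0.645 = 14.355.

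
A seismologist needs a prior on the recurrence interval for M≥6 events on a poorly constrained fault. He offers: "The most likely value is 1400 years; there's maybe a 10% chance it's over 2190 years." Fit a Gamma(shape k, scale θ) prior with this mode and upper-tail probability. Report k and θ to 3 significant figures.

Gamma(k,θ) with k>1 has mode (k−1)θ, so θ = 1400/(k−1).
Need P(X < 2190) = 0.9 with θ tied to k this way. Start at k = 2, θ = 1400: P(X<2190) ≈ 0.463.
Too low — raise k to concentrate. Iterating converges to k ≈ 10.4.
Then θ = 1400/(10.4−1) ≈ 150.

k ≈ 10.4, θ ≈ 150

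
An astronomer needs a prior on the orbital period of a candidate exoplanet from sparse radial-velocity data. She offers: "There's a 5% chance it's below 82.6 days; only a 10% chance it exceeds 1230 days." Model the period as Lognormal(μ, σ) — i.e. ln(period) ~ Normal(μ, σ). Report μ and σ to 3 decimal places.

μ ≈ 5.932, σ ≈ 0.923

If T ~ Lognormal(μ,σ) then ln T ~ Normal(μ,σ), so the p-quantile of ln T is μ + z_p·σ.
ln(82.6) = 4.414 and ln(1230) = 7.115; z_{0.05} = -1.645, z_{0.9} = 1.282.
σ = (7.115 − 4.414)/(1.282 − (-1.645)) = 0.923.
μ = 4.414 − (-1.645)·0.923 = 5.932.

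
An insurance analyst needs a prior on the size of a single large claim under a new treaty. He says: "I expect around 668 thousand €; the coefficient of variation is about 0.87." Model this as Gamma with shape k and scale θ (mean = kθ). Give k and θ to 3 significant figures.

k ≈ 1.32, θ ≈ 506

For Gamma(k, scale θ): mean = kθ, variance = kθ², so CV = 1/√k.
CV = 0.87, hence k = 1/CV² = 1.32.
Then θ = mean/k = 668/1.32 = 506.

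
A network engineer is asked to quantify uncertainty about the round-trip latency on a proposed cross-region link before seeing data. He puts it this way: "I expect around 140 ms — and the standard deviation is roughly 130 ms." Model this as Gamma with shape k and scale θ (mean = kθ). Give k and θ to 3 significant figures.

k ≈ 1.16, θ ≈ 121

For Gamma(k, scale θ): mean = kθ, variance = kθ², so CV = 1/√k.
CV = SD/mean = 130/140 = 0.9286, hence k = 1/CV² = 1.16.
Then θ = mean/k = 140/1.16 = 121.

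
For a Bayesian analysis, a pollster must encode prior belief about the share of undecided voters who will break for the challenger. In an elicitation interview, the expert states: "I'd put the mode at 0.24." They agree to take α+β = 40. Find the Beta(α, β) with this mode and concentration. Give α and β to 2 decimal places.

For α,β > 1 the Beta mode is (α−1)/(α+β−2). With α+β = 40, the mode is (α−1)/38.
Set (α−1)/38 = 0.24 → α = 1 + 0.24·38 = 10.12.
β = 40 − α = 29.88.

α = 10.12, β = 29.88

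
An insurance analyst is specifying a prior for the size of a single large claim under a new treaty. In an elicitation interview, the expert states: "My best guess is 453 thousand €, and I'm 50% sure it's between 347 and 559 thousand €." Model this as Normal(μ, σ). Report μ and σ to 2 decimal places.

μ = 453.00, σ = 157.16

A symmetric 50% interval runs μ ± z·σ with z = 0.6745.
Half-width = 106, so σ = 106/0.6745 = 157.16.
μ is the stated best guess, 453.00.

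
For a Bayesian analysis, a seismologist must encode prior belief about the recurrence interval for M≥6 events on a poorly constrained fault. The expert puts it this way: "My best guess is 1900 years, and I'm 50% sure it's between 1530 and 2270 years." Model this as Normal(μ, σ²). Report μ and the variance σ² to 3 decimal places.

A symmetric 50% interval runs μ ± z·σ with z = 0.6745.
Half-width = 370, so σ = 370/0.6745 = 548.5628 and σ² = 300921.168.
μ is the stated best guess, 1900.000.

μ = 1900.000, σ² = 300921.168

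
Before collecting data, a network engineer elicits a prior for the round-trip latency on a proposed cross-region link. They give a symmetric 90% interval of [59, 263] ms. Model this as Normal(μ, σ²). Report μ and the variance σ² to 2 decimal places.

μ = 161.00, σ² = 3845.44

A symmetric 90% interval runs μ ± z·σ with z = 1.645.
Half-width = 102, so σ = 102/1.645 = 62.012 and σ² = 3845.44.
μ is the interval midpoint, 161.00.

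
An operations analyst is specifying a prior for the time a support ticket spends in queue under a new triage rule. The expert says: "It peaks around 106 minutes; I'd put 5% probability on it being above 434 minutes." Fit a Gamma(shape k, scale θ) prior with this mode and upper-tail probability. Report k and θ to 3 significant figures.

k ≈ 2.26, θ ≈ 84.1

Gamma(k,θ) with k>1 has mode (k−1)θ, so θ = 106/(k−1).
Need P(X < 434) = 0.95 with θ tied to k this way. Start at k = 2, θ = 106: P(X<434) ≈ 0.915.
Too low — raise k to concentrate. Iterating converges to k ≈ 2.26.
Then θ = 106/(2.26−1) ≈ 84.1.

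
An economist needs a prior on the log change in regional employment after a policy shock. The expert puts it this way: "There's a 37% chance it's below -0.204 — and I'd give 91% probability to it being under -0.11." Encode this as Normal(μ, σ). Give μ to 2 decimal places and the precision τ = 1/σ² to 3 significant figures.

For Normal(μ,σ), the p-quantile is μ + z_p·σ. Here z_{0.37} = -0.3319, z_{0.91} = 1.341.
So -0.204 = μ − 0.3319σ and -0.11 = μ + 1.341σ.
Subtracting: σ = (-0.11 − -0.204)/(1.341 − (-0.3319)) = 0.06.
Then μ = -0.204 − (-0.3319)·0.06 = -0.19.
Precision τ = 1/σ² = 1/0.0562² = 317.

μ = -0.19, τ = 317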